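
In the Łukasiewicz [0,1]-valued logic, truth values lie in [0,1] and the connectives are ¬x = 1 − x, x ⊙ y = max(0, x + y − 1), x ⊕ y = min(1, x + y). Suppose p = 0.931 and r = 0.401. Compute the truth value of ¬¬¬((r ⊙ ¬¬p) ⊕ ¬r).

0.069

¬p = 1 − 0.931 = 0.069
¬¬p = 1 − 0.069 = 0.931
r ⊙ ¬¬p = max(0, 0.401 + 0.931 − 1) = max(0, 0.332) = 0.332
¬r = 1 − 0.401 = 0.599
(r ⊙ ¬¬p) ⊕ ¬r = min(1, 0.332 + 0.599) = min(1, 0.931) = 0.931
¬((r ⊙ ¬¬p) ⊕ ¬r) = 1 − 0.931 = 0.069
¬¬((r ⊙ ¬¬p) ⊕ ¬r) = 1 − 0.069 = 0.931
¬¬¬((r ⊙ ¬¬p) ⊕ ¬r) = 1 − 0.931 = 0.069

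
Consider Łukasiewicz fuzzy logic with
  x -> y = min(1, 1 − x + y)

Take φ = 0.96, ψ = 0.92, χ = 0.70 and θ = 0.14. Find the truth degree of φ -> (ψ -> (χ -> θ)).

χ -> θ = min(1, 1 − 0.70 + 0.14) = min(1, 0.44) = 0.44
ψ -> (χ -> θ) = min(1, 1 − 0.92 + 0.44) = min(1, 0.52) = 0.52
φ -> (ψ -> (χ -> θ)) = min(1, 1 − 0.96 + 0.52) = min(1, 0.56) = 0.56

0.56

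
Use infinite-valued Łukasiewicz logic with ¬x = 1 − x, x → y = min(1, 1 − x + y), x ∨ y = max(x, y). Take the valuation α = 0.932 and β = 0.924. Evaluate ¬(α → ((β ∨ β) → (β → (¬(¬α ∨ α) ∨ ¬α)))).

0.712

β ∨ β = max(0.924, 0.924) = 0.924
¬α = 1 − 0.932 = 0.068
¬α ∨ α = max(0.068, 0.932) = 0.932
¬(¬α ∨ α) = 1 − 0.932 = 0.068
¬(¬α ∨ α) ∨ ¬α = max(0.068, 0.068) = 0.068
β → (¬(¬α ∨ α) ∨ ¬α) = min(1, 1 − 0.924 + 0.068) = min(1, 0.144) = 0.144
(β ∨ β) → (β → (¬(¬α ∨ α) ∨ ¬α)) = min(1, 1 − 0.924 + 0.144) = min(1, 0.220) = 0.220
α → ((β ∨ β) → (β → (¬(¬α ∨ α) ∨ ¬α))) = min(1, 1 − 0.932 + 0.220) = min(1, 0.288) = 0.288
¬(α → ((β ∨ β) → (β → (¬(¬α ∨ α) ∨ ¬α)))) = 1 − 0.288 = 0.712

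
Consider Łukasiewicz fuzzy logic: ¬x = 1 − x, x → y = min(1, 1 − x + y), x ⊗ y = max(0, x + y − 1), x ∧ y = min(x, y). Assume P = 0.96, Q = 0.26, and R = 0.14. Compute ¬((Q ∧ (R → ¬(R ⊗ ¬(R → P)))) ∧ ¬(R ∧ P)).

R → P = min(1, 1 − 0.14 + 0.96) = min(1, 1.82) = 1.00
¬(R → P) = 1 − 1.00 = 0.00
R ⊗ ¬(R → P) = max(0, 0.14 + 0.00 − 1) = max(0, -0.86) = 0.00
¬(R ⊗ ¬(R → P)) = 1 − 0.00 = 1.00
R → ¬(R ⊗ ¬(R → P)) = min(1, 1 − 0.14 + 1.00) = min(1, 1.86) = 1.00
Q ∧ (R → ¬(R ⊗ ¬(R → P))) = min(0.26, 1.00) = 0.26
R ∧ P = min(0.14, 0.96) = 0.14
¬(R ∧ P) = 1 − 0.14 = 0.86
(Q ∧ (R → ¬(R ⊗ ¬(R → P)))) ∧ ¬(R ∧ P) = min(0.26, 0.86) = 0.26
¬((Q ∧ (R → ¬(R ⊗ ¬(R → P)))) ∧ ¬(R ∧ P)) = 1 − 0.26 = 0.74

0.74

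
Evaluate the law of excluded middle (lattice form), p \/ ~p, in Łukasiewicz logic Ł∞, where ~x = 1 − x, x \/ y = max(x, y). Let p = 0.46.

0.54

~p = 1 − 0.46 = 0.54
p \/ ~p = max(0.46, 0.54) = 0.54
(The value 0.54 < 1 shows this instance is not satisfied; not a Ł∞-tautology — its value is max(a, 1−a).)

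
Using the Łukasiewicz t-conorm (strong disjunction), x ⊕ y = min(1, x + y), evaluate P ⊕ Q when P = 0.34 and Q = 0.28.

0.62

P ⊕ Q = min(1, 0.34 + 0.28) = min(1, 0.62) = 0.62
For comparison, the Gödel t-conorm max(x, y) would give 0.34.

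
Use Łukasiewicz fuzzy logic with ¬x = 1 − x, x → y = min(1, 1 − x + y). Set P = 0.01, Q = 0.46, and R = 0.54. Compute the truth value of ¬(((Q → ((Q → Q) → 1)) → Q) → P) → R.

1.00

Q → Q = min(1, 1 − 0.46 + 0.46) = min(1, 1.00) = 1.00
(Q → Q) → 1 = min(1, 1 − 1.00 + 1.00) = min(1, 1.00) = 1.00
Q → ((Q → Q) → 1) = min(1, 1 − 0.46 + 1.00) = min(1, 1.54) = 1.00
(Q → ((Q → Q) → 1)) → Q = min(1, 1 − 1.00 + 0.46) = min(1, 0.46) = 0.46
((Q → ((Q → Q) → 1)) → Q) → P = min(1, 1 − 0.46 + 0.01) = min(1, 0.55) = 0.55
¬(((Q → ((Q → Q) → 1)) → Q) → P) = 1 − 0.55 = 0.45
¬(((Q → ((Q → Q) → 1)) → Q) → P) → R = min(1, 1 − 0.45 + 0.54) = min(1, 1.09) = 1.00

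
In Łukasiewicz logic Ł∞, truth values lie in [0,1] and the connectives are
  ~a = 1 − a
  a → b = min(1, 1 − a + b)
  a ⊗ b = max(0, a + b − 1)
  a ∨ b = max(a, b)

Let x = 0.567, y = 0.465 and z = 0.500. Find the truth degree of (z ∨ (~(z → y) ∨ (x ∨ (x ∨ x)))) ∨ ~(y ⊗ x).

z → y = min(1, 1 − 0.500 + 0.465) = min(1, 0.965) = 0.965
~(z → y) = 1 − 0.965 = 0.035
x ∨ x = max(0.567, 0.567) = 0.567
x ∨ (x ∨ x) = max(0.567, 0.567) = 0.567
~(z → y) ∨ (x ∨ (x ∨ x)) = max(0.035, 0.567) = 0.567
z ∨ (~(z → y) ∨ (x ∨ (x ∨ x))) = max(0.500, 0.567) = 0.567
y ⊗ x = max(0, 0.465 + 0.567 − 1) = max(0, 0.032) = 0.032
~(y ⊗ x) = 1 − 0.032 = 0.968
(z ∨ (~(z → y) ∨ (x ∨ (x ∨ x)))) ∨ ~(y ⊗ x) = max(0.567, 0.968) = 0.968

0.968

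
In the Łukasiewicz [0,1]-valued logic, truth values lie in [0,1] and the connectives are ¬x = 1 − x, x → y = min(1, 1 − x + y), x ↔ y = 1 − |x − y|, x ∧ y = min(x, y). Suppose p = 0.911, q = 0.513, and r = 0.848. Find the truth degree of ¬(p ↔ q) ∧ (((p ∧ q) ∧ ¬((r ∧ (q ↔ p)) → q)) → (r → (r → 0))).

0.398

p ↔ q = 1 − |0.911 − 0.513| = 1 − 0.398 = 0.602
¬(p ↔ q) = 1 − 0.602 = 0.398
p ∧ q = min(0.911, 0.513) = 0.513
q ↔ p = 1 − |0.513 − 0.911| = 1 − 0.398 = 0.602
r ∧ (q ↔ p) = min(0.848, 0.602) = 0.602
(r ∧ (q ↔ p)) → q = min(1, 1 − 0.602 + 0.513) = min(1, 0.911) = 0.911
¬((r ∧ (q ↔ p)) → q) = 1 − 0.911 = 0.089
(p ∧ q) ∧ ¬((r ∧ (q ↔ p)) → q) = min(0.513, 0.089) = 0.089
r → 0 = min(1, 1 − 0.848 + 0.000) = min(1, 0.152) = 0.152
r → (r → 0) = min(1, 1 − 0.848 + 0.152) = min(1, 0.304) = 0.304
((p ∧ q) ∧ ¬((r ∧ (q ↔ p)) → q)) → (r → (r → 0)) = min(1, 1 − 0.089 + 0.304) = min(1, 1.215) = 1.000
¬(p ↔ q) ∧ (((p ∧ q) ∧ ¬((r ∧ (q ↔ p)) → q)) → (r → (r → 0))) = min(0.398, 1.000) = 0.398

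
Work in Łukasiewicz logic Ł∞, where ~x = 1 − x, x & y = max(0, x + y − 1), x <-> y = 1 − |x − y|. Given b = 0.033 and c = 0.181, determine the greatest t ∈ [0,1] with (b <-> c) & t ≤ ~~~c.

0.967

b <-> c = 1 − |0.033 − 0.181| = 1 − 0.148 = 0.852
So the left factor is b <-> c = 0.852.
~c = 1 − 0.181 = 0.819
~~c = 1 − 0.819 = 0.181
~~~c = 1 − 0.181 = 0.819
So the right-hand bound is ~~~c = 0.819.
The residuum of the Łukasiewicz t-norm gives the supremum: min(1, 1 − 0.852 + 0.819).
1 − 0.852 + 0.819 = 0.967, so t = min(1, 0.967) = 0.967.
Check: 0.852 & 0.967 = max(0, 0.819) = 0.819 ≤ 0.819.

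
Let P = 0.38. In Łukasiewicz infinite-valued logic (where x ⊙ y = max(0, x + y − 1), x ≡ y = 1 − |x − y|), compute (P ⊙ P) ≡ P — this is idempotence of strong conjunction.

P ⊙ P = max(0, 0.38 + 0.38 − 1) = max(0, -0.24) = 0.00
(P ⊙ P) ≡ P = 1 − |0.00 − 0.38| = 1 − 0.38 = 0.62
(The value 0.62 < 1 shows this instance is not satisfied; fails in Ł∞ since a ⊗ a = max(0, 2a−1) ≠ a in general.)

0.62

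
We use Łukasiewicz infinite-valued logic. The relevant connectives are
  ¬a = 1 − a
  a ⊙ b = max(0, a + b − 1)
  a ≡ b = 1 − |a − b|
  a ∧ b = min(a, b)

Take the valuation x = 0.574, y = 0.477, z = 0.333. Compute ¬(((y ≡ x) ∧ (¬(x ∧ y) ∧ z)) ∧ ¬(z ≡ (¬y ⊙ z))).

y ≡ x = 1 − |0.477 − 0.574| = 1 − 0.097 = 0.903
x ∧ y = min(0.574, 0.477) = 0.477
¬(x ∧ y) = 1 − 0.477 = 0.523
¬(x ∧ y) ∧ z = min(0.523, 0.333) = 0.333
(y ≡ x) ∧ (¬(x ∧ y) ∧ z) = min(0.903, 0.333) = 0.333
¬y = 1 − 0.477 = 0.523
¬y ⊙ z = max(0, 0.523 + 0.333 − 1) = max(0, -0.144) = 0.000
z ≡ (¬y ⊙ z) = 1 − |0.333 − 0.000| = 1 − 0.333 = 0.667
¬(z ≡ (¬y ⊙ z)) = 1 − 0.667 = 0.333
((y ≡ x) ∧ (¬(x ∧ y) ∧ z)) ∧ ¬(z ≡ (¬y ⊙ z)) = min(0.333, 0.333) = 0.333
¬(((y ≡ x) ∧ (¬(x ∧ y) ∧ z)) ∧ ¬(z ≡ (¬y ⊙ z))) = 1 − 0.333 = 0.667

0.667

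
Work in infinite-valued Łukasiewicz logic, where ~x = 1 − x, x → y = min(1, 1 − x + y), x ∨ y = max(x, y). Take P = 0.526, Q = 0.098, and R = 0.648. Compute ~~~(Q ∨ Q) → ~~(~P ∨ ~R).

Q ∨ Q = max(0.098, 0.098) = 0.098
~(Q ∨ Q) = 1 − 0.098 = 0.902
~~(Q ∨ Q) = 1 − 0.902 = 0.098
~~~(Q ∨ Q) = 1 − 0.098 = 0.902
~P = 1 − 0.526 = 0.474
~R = 1 − 0.648 = 0.352
~P ∨ ~R = max(0.474, 0.352) = 0.474
~(~P ∨ ~R) = 1 − 0.474 = 0.526
~~(~P ∨ ~R) = 1 − 0.526 = 0.474
~~~(Q ∨ Q) → ~~(~P ∨ ~R) = min(1, 1 − 0.902 + 0.474) = min(1, 0.572) = 0.572

0.572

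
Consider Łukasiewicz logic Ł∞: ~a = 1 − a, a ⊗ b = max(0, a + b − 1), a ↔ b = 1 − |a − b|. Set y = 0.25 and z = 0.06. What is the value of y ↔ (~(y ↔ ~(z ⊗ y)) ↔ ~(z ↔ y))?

z ⊗ y = max(0, 0.06 + 0.25 − 1) = max(0, -0.69) = 0.00
~(z ⊗ y) = 1 − 0.00 = 1.00
y ↔ ~(z ⊗ y) = 1 − |0.25 − 1.00| = 1 − 0.75 = 0.25
~(y ↔ ~(z ⊗ y)) = 1 − 0.25 = 0.75
z ↔ y = 1 − |0.06 − 0.25| = 1 − 0.19 = 0.81
~(z ↔ y) = 1 − 0.81 = 0.19
~(y ↔ ~(z ⊗ y)) ↔ ~(z ↔ y) = 1 − |0.75 − 0.19| = 1 − 0.56 = 0.44
y ↔ (~(y ↔ ~(z ⊗ y)) ↔ ~(z ↔ y)) = 1 − |0.25 − 0.44| = 1 − 0.19 = 0.81

0.81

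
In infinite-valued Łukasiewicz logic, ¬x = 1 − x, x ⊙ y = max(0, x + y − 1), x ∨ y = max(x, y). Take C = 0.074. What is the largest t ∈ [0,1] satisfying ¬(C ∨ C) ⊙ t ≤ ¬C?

C ∨ C = max(0.074, 0.074) = 0.074
¬(C ∨ C) = 1 − 0.074 = 0.926
So the left factor is ¬(C ∨ C) = 0.926.
¬C = 1 − 0.074 = 0.926
So the right-hand bound is ¬C = 0.926.
The residuum of the Łukasiewicz t-norm gives the supremum: min(1, 1 − 0.926 + 0.926).
1 − 0.926 + 0.926 = 1.000, so t = min(1, 1.000) = 1.000.
Check: 0.926 ⊙ 1.000 = max(0, 0.926) = 0.926 ≤ 0.926.

1.000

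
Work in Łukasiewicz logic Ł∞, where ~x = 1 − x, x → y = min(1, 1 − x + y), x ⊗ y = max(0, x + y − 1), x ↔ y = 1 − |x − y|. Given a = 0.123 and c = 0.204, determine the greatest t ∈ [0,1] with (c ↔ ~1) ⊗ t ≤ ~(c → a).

0.285

~1 = 1 − 1.000 = 0.000
c ↔ ~1 = 1 − |0.204 − 0.000| = 1 − 0.204 = 0.796
So the left factor is c ↔ ~1 = 0.796.
c → a = min(1, 1 − 0.204 + 0.123) = min(1, 0.919) = 0.919
~(c → a) = 1 − 0.919 = 0.081
So the right-hand bound is ~(c → a) = 0.081.
The residuum of the Łukasiewicz t-norm gives the supremum: min(1, 1 − 0.796 + 0.081).
1 − 0.796 + 0.081 = 0.285, so t = min(1, 0.285) = 0.285.
Check: 0.796 ⊗ 0.285 = max(0, 0.081) = 0.081 ≤ 0.081.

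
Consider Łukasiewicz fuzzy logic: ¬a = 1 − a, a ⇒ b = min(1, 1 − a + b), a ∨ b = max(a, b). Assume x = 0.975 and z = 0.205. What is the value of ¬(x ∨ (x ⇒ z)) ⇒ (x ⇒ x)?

1.000

x ⇒ z = min(1, 1 − 0.975 + 0.205) = min(1, 0.230) = 0.230
x ∨ (x ⇒ z) = max(0.975, 0.230) = 0.975
¬(x ∨ (x ⇒ z)) = 1 − 0.975 = 0.025
x ⇒ x = min(1, 1 − 0.975 + 0.975) = min(1, 1.000) = 1.000
¬(x ∨ (x ⇒ z)) ⇒ (x ⇒ x) = min(1, 1 − 0.025 + 1.000) = min(1, 1.975) = 1.000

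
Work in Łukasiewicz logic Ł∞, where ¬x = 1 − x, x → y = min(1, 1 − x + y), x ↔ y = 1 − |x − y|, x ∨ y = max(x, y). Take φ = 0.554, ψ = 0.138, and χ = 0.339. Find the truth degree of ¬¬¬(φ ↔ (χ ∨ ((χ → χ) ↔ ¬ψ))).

χ → χ = min(1, 1 − 0.339 + 0.339) = min(1, 1.000) = 1.000
¬ψ = 1 − 0.138 = 0.862
(χ → χ) ↔ ¬ψ = 1 − |1.000 − 0.862| = 1 − 0.138 = 0.862
χ ∨ ((χ → χ) ↔ ¬ψ) = max(0.339, 0.862) = 0.862
φ ↔ (χ ∨ ((χ → χ) ↔ ¬ψ)) = 1 − |0.554 − 0.862| = 1 − 0.308 = 0.692
¬(φ ↔ (χ ∨ ((χ → χ) ↔ ¬ψ))) = 1 − 0.692 = 0.308
¬¬(φ ↔ (χ ∨ ((χ → χ) ↔ ¬ψ))) = 1 − 0.308 = 0.692
¬¬¬(φ ↔ (χ ∨ ((χ → χ) ↔ ¬ψ))) = 1 − 0.692 = 0.308

0.308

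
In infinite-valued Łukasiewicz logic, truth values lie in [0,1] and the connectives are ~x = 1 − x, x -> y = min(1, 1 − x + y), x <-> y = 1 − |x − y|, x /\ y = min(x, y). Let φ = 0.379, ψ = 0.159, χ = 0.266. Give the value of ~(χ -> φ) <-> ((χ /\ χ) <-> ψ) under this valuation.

χ -> φ = min(1, 1 − 0.266 + 0.379) = min(1, 1.113) = 1.000
~(χ -> φ) = 1 − 1.000 = 0.000
χ /\ χ = min(0.266, 0.266) = 0.266
(χ /\ χ) <-> ψ = 1 − |0.266 − 0.159| = 1 − 0.107 = 0.893
~(χ -> φ) <-> ((χ /\ χ) <-> ψ) = 1 − |0.000 − 0.893| = 1 − 0.893 = 0.107

0.107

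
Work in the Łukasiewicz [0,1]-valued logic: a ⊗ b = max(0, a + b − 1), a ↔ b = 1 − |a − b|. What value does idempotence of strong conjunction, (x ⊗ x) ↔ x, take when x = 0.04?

x ⊗ x = max(0, 0.04 + 0.04 − 1) = max(0, -0.92) = 0.00
(x ⊗ x) ↔ x = 1 − |0.00 − 0.04| = 1 − 0.04 = 0.96
(The value 0.96 < 1 shows this instance is not satisfied; fails in Ł∞ since a ⊗ a = max(0, 2a−1) ≠ a in general.)

0.96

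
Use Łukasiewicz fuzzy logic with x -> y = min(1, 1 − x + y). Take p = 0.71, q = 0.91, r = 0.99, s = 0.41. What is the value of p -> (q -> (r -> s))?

0.80

r -> s = min(1, 1 − 0.99 + 0.41) = min(1, 0.42) = 0.42
q -> (r -> s) = min(1, 1 − 0.91 + 0.42) = min(1, 0.51) = 0.51
p -> (q -> (r -> s)) = min(1, 1 − 0.71 + 0.51) = min(1, 0.80) = 0.80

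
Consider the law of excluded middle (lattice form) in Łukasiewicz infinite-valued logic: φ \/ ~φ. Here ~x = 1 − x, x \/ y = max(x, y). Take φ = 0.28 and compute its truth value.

0.72

~φ = 1 − 0.28 = 0.72
φ \/ ~φ = max(0.28, 0.72) = 0.72
(The value 0.72 < 1 shows this instance is not satisfied; not a Ł∞-tautology — its value is max(a, 1−a).)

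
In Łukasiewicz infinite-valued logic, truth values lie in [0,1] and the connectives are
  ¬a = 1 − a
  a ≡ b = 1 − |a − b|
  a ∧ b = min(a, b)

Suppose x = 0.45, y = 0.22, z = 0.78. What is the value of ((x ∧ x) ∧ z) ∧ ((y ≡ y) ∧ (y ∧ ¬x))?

0.22

x ∧ x = min(0.45, 0.45) = 0.45
(x ∧ x) ∧ z = min(0.45, 0.78) = 0.45
y ≡ y = 1 − |0.22 − 0.22| = 1 − 0.00 = 1.00
¬x = 1 − 0.45 = 0.55
y ∧ ¬x = min(0.22, 0.55) = 0.22
(y ≡ y) ∧ (y ∧ ¬x) = min(1.00, 0.22) = 0.22
((x ∧ x) ∧ z) ∧ ((y ≡ y) ∧ (y ∧ ¬x)) = min(0.45, 0.22) = 0.22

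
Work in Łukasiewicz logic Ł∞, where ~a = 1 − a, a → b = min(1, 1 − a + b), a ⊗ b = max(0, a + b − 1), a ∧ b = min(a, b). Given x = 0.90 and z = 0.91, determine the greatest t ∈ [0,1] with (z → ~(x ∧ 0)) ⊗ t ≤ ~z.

0.09

x ∧ 0 = min(0.90, 0.00) = 0.00
~(x ∧ 0) = 1 − 0.00 = 1.00
z → ~(x ∧ 0) = min(1, 1 − 0.91 + 1.00) = min(1, 1.09) = 1.00
So the left factor is z → ~(x ∧ 0) = 1.00.
~z = 1 − 0.91 = 0.09
So the right-hand bound is ~z = 0.09.
The residuum of the Łukasiewicz t-norm gives the supremum: min(1, 1 − 1.00 + 0.09).
1 − 1.00 + 0.09 = 0.09, so t = min(1, 0.09) = 0.09.
Check: 1.00 ⊗ 0.09 = max(0, 0.09) = 0.09 ≤ 0.09.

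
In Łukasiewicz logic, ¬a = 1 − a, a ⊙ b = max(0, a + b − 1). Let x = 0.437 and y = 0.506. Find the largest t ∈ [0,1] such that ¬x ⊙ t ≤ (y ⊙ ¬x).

¬x = 1 − 0.437 = 0.563
So the left factor is ¬x = 0.563.
y ⊙ ¬x = max(0, 0.506 + 0.563 − 1) = max(0, 0.069) = 0.069
So the right-hand bound is y ⊙ ¬x = 0.069.
The residuum of the Łukasiewicz t-norm gives the supremum: min(1, 1 − 0.563 + 0.069).
1 − 0.563 + 0.069 = 0.506, so t = min(1, 0.506) = 0.506.
Check: 0.563 ⊙ 0.506 = max(0, 0.069) = 0.069 ≤ 0.069.

0.506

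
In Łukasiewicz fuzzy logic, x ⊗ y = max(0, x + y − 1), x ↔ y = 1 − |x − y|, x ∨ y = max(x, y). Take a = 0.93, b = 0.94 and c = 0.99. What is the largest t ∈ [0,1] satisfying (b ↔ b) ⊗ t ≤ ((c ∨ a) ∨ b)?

b ↔ b = 1 − |0.94 − 0.94| = 1 − 0.00 = 1.00
So the left factor is b ↔ b = 1.00.
c ∨ a = max(0.99, 0.93) = 0.99
(c ∨ a) ∨ b = max(0.99, 0.94) = 0.99
So the right-hand bound is (c ∨ a) ∨ b = 0.99.
The residuum of the Łukasiewicz t-norm gives the supremum: min(1, 1 − 1.00 + 0.99).
1 − 1.00 + 0.99 = 0.99, so t = min(1, 0.99) = 0.99.
Check: 1.00 ⊗ 0.99 = max(0, 0.99) = 0.99 ≤ 0.99.

0.99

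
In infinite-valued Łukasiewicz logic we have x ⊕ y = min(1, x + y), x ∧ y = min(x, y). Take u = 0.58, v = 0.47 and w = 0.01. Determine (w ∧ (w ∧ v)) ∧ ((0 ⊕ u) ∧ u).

0.01

w ∧ v = min(0.01, 0.47) = 0.01
w ∧ (w ∧ v) = min(0.01, 0.01) = 0.01
0 ⊕ u = min(1, 0.00 + 0.58) = min(1, 0.58) = 0.58
(0 ⊕ u) ∧ u = min(0.58, 0.58) = 0.58
(w ∧ (w ∧ v)) ∧ ((0 ⊕ u) ∧ u) = min(0.01, 0.58) = 0.01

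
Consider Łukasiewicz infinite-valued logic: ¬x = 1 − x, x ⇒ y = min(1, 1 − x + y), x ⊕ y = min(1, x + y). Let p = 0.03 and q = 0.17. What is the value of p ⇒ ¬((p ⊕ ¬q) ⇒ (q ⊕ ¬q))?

0.97

¬q = 1 − 0.17 = 0.83
p ⊕ ¬q = min(1, 0.03 + 0.83) = min(1, 0.86) = 0.86
q ⊕ ¬q = min(1, 0.17 + 0.83) = min(1, 1.00) = 1.00
(p ⊕ ¬q) ⇒ (q ⊕ ¬q) = min(1, 1 − 0.86 + 1.00) = min(1, 1.14) = 1.00
¬((p ⊕ ¬q) ⇒ (q ⊕ ¬q)) = 1 − 1.00 = 0.00
p ⇒ ¬((p ⊕ ¬q) ⇒ (q ⊕ ¬q)) = min(1, 1 − 0.03 + 0.00) = min(1, 0.97) = 0.97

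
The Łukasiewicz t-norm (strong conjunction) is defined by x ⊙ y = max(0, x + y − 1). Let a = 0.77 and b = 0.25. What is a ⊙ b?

a ⊙ b = max(0, 0.77 + 0.25 − 1) = max(0, 0.02) = 0.02
For comparison, the Gödel (minimum) t-norm min(x, y) would give 0.25.

0.02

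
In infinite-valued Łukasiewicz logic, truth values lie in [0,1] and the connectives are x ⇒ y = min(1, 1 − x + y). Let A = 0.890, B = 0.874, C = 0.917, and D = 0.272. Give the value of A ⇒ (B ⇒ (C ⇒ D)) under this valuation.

C ⇒ D = min(1, 1 − 0.917 + 0.272) = min(1, 0.355) = 0.355
B ⇒ (C ⇒ D) = min(1, 1 − 0.874 + 0.355) = min(1, 0.481) = 0.481
A ⇒ (B ⇒ (C ⇒ D)) = min(1, 1 − 0.890 + 0.481) = min(1, 0.591) = 0.591

0.591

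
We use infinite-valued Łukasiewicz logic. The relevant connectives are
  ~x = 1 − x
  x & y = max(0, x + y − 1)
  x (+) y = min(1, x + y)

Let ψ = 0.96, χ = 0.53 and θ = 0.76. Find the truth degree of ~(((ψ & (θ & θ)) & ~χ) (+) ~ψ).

0.96

θ & θ = max(0, 0.76 + 0.76 − 1) = max(0, 0.52) = 0.52
ψ & (θ & θ) = max(0, 0.96 + 0.52 − 1) = max(0, 0.48) = 0.48
~χ = 1 − 0.53 = 0.47
(ψ & (θ & θ)) & ~χ = max(0, 0.48 + 0.47 − 1) = max(0, -0.05) = 0.00
~ψ = 1 − 0.96 = 0.04
((ψ & (θ & θ)) & ~χ) (+) ~ψ = min(1, 0.00 + 0.04) = min(1, 0.04) = 0.04
~(((ψ & (θ & θ)) & ~χ) (+) ~ψ) = 1 − 0.04 = 0.96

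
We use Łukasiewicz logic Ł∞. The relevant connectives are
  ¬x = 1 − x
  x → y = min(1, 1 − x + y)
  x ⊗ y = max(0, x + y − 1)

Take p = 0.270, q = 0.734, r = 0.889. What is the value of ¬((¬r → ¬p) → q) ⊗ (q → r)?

0.266

¬r = 1 − 0.889 = 0.111
¬p = 1 − 0.270 = 0.730
¬r → ¬p = min(1, 1 − 0.111 + 0.730) = min(1, 1.619) = 1.000
(¬r → ¬p) → q = min(1, 1 − 1.000 + 0.734) = min(1, 0.734) = 0.734
¬((¬r → ¬p) → q) = 1 − 0.734 = 0.266
q → r = min(1, 1 − 0.734 + 0.889) = min(1, 1.155) = 1.000
¬((¬r → ¬p) → q) ⊗ (q → r) = max(0, 0.266 + 1.000 − 1) = max(0, 0.266) = 0.266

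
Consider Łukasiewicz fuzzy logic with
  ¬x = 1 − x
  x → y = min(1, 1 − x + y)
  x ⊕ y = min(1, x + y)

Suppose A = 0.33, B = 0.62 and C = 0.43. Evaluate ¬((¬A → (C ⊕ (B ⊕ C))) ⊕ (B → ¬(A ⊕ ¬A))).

¬A = 1 − 0.33 = 0.67
B ⊕ C = min(1, 0.62 + 0.43) = min(1, 1.05) = 1.00
C ⊕ (B ⊕ C) = min(1, 0.43 + 1.00) = min(1, 1.43) = 1.00
¬A → (C ⊕ (B ⊕ C)) = min(1, 1 − 0.67 + 1.00) = min(1, 1.33) = 1.00
A ⊕ ¬A = min(1, 0.33 + 0.67) = min(1, 1.00) = 1.00
¬(A ⊕ ¬A) = 1 − 1.00 = 0.00
B → ¬(A ⊕ ¬A) = min(1, 1 − 0.62 + 0.00) = min(1, 0.38) = 0.38
(¬A → (C ⊕ (B ⊕ C))) ⊕ (B → ¬(A ⊕ ¬A)) = min(1, 1.00 + 0.38) = min(1, 1.38) = 1.00
¬((¬A → (C ⊕ (B ⊕ C))) ⊕ (B → ¬(A ⊕ ¬A))) = 1 − 1.00 = 0.00

0.00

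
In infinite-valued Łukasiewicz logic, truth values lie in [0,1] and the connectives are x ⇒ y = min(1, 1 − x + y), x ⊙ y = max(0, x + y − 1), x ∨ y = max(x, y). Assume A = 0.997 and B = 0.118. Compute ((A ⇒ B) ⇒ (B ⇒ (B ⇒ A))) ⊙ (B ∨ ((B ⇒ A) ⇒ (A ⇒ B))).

A ⇒ B = min(1, 1 − 0.997 + 0.118) = min(1, 0.121) = 0.121
B ⇒ A = min(1, 1 − 0.118 + 0.997) = min(1, 1.879) = 1.000
B ⇒ (B ⇒ A) = min(1, 1 − 0.118 + 1.000) = min(1, 1.882) = 1.000
(A ⇒ B) ⇒ (B ⇒ (B ⇒ A)) = min(1, 1 − 0.121 + 1.000) = min(1, 1.879) = 1.000
(B ⇒ A) ⇒ (A ⇒ B) = min(1, 1 − 1.000 + 0.121) = min(1, 0.121) = 0.121
B ∨ ((B ⇒ A) ⇒ (A ⇒ B)) = max(0.118, 0.121) = 0.121
((A ⇒ B) ⇒ (B ⇒ (B ⇒ A))) ⊙ (B ∨ ((B ⇒ A) ⇒ (A ⇒ B))) = max(0, 1.000 + 0.121 − 1) = max(0, 0.121) = 0.121

0.121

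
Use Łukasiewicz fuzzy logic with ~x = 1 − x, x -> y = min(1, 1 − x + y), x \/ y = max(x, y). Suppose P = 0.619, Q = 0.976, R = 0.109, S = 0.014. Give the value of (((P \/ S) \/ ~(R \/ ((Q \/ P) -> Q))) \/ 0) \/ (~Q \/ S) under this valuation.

P \/ S = max(0.619, 0.014) = 0.619
Q \/ P = max(0.976, 0.619) = 0.976
(Q \/ P) -> Q = min(1, 1 − 0.976 + 0.976) = min(1, 1.000) = 1.000
R \/ ((Q \/ P) -> Q) = max(0.109, 1.000) = 1.000
~(R \/ ((Q \/ P) -> Q)) = 1 − 1.000 = 0.000
(P \/ S) \/ ~(R \/ ((Q \/ P) -> Q)) = max(0.619, 0.000) = 0.619
((P \/ S) \/ ~(R \/ ((Q \/ P) -> Q))) \/ 0 = max(0.619, 0.000) = 0.619
~Q = 1 − 0.976 = 0.024
~Q \/ S = max(0.024, 0.014) = 0.024
(((P \/ S) \/ ~(R \/ ((Q \/ P) -> Q))) \/ 0) \/ (~Q \/ S) = max(0.619, 0.024) = 0.619

0.619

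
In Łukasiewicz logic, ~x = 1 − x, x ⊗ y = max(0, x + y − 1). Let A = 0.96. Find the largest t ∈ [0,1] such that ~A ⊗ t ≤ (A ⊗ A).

1.00

~A = 1 − 0.96 = 0.04
So the left factor is ~A = 0.04.
A ⊗ A = max(0, 0.96 + 0.96 − 1) = max(0, 0.92) = 0.92
So the right-hand bound is A ⊗ A = 0.92.
The residuum of the Łukasiewicz t-norm gives the supremum: min(1, 1 − 0.04 + 0.92).
1 − 0.04 + 0.92 = 1.88, so t = min(1, 1.88) = 1.00.
Check: 0.04 ⊗ 1.00 = max(0, 0.04) = 0.04 ≤ 0.92.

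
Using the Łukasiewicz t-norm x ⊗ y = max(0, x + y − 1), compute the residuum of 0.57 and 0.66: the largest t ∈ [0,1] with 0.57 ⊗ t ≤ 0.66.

1.00

The residuum of the Łukasiewicz t-norm gives the supremum: min(1, 1 − 0.57 + 0.66).
1 − 0.57 + 0.66 = 1.09, so t = min(1, 1.09) = 1.00.
Check: 0.57 ⊗ 1.00 = max(0, 0.57) = 0.57 ≤ 0.66.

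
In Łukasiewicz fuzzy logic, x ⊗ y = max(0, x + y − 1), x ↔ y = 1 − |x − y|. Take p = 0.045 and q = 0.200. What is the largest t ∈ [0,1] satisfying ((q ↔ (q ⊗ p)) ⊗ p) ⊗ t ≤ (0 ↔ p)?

q ⊗ p = max(0, 0.200 + 0.045 − 1) = max(0, -0.755) = 0.000
q ↔ (q ⊗ p) = 1 − |0.200 − 0.000| = 1 − 0.200 = 0.800
(q ↔ (q ⊗ p)) ⊗ p = max(0, 0.800 + 0.045 − 1) = max(0, -0.155) = 0.000
So the left factor is (q ↔ (q ⊗ p)) ⊗ p = 0.000.
0 ↔ p = 1 − |0.000 − 0.045| = 1 − 0.045 = 0.955
So the right-hand bound is 0 ↔ p = 0.955.
The residuum of the Łukasiewicz t-norm gives the supremum: min(1, 1 − 0.000 + 0.955).
1 − 0.000 + 0.955 = 1.955, so t = min(1, 1.955) = 1.000.
Check: 0.000 ⊗ 1.000 = max(0, 0.000) = 0.000 ≤ 0.955.

1.000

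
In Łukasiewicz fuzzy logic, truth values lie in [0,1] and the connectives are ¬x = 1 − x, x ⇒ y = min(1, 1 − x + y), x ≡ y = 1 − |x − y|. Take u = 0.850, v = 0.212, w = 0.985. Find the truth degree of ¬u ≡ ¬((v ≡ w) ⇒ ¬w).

¬u = 1 − 0.850 = 0.150
v ≡ w = 1 − |0.212 − 0.985| = 1 − 0.773 = 0.227
¬w = 1 − 0.985 = 0.015
(v ≡ w) ⇒ ¬w = min(1, 1 − 0.227 + 0.015) = min(1, 0.788) = 0.788
¬((v ≡ w) ⇒ ¬w) = 1 − 0.788 = 0.212
¬u ≡ ¬((v ≡ w) ⇒ ¬w) = 1 − |0.150 − 0.212| = 1 − 0.062 = 0.938

0.938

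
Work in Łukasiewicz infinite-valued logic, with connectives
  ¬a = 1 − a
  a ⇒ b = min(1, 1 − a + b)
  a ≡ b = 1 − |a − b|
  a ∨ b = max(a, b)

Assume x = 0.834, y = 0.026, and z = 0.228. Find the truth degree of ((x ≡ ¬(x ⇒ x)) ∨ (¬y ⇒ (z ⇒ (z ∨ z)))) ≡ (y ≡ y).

1.000

x ⇒ x = min(1, 1 − 0.834 + 0.834) = min(1, 1.000) = 1.000
¬(x ⇒ x) = 1 − 1.000 = 0.000
x ≡ ¬(x ⇒ x) = 1 − |0.834 − 0.000| = 1 − 0.834 = 0.166
¬y = 1 − 0.026 = 0.974
z ∨ z = max(0.228, 0.228) = 0.228
z ⇒ (z ∨ z) = min(1, 1 − 0.228 + 0.228) = min(1, 1.000) = 1.000
¬y ⇒ (z ⇒ (z ∨ z)) = min(1, 1 − 0.974 + 1.000) = min(1, 1.026) = 1.000
(x ≡ ¬(x ⇒ x)) ∨ (¬y ⇒ (z ⇒ (z ∨ z))) = max(0.166, 1.000) = 1.000
y ≡ y = 1 − |0.026 − 0.026| = 1 − 0.000 = 1.000
((x ≡ ¬(x ⇒ x)) ∨ (¬y ⇒ (z ⇒ (z ∨ z)))) ≡ (y ≡ y) = 1 − |1.000 − 1.000| = 1 − 0.000 = 1.000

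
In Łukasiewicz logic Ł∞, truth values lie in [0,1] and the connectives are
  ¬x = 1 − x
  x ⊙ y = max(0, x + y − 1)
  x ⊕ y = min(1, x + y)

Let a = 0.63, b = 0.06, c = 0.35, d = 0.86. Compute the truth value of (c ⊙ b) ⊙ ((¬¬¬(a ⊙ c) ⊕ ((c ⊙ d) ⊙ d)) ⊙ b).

c ⊙ b = max(0, 0.35 + 0.06 − 1) = max(0, -0.59) = 0.00
a ⊙ c = max(0, 0.63 + 0.35 − 1) = max(0, -0.02) = 0.00
¬(a ⊙ c) = 1 − 0.00 = 1.00
¬¬(a ⊙ c) = 1 − 1.00 = 0.00
¬¬¬(a ⊙ c) = 1 − 0.00 = 1.00
c ⊙ d = max(0, 0.35 + 0.86 − 1) = max(0, 0.21) = 0.21
(c ⊙ d) ⊙ d = max(0, 0.21 + 0.86 − 1) = max(0, 0.07) = 0.07
¬¬¬(a ⊙ c) ⊕ ((c ⊙ d) ⊙ d) = min(1, 1.00 + 0.07) = min(1, 1.07) = 1.00
(¬¬¬(a ⊙ c) ⊕ ((c ⊙ d) ⊙ d)) ⊙ b = max(0, 1.00 + 0.06 − 1) = max(0, 0.06) = 0.06
(c ⊙ b) ⊙ ((¬¬¬(a ⊙ c) ⊕ ((c ⊙ d) ⊙ d)) ⊙ b) = max(0, 0.00 + 0.06 − 1) = max(0, -0.94) = 0.00

0.00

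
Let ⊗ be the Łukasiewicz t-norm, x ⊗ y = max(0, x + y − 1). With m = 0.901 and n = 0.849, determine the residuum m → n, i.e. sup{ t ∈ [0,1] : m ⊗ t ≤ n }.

The residuum of the Łukasiewicz t-norm gives the supremum: min(1, 1 − 0.901 + 0.849).
1 − 0.901 + 0.849 = 0.948, so t = min(1, 0.948) = 0.948.
Check: 0.901 ⊗ 0.948 = max(0, 0.849) = 0.849 ≤ 0.849.

0.948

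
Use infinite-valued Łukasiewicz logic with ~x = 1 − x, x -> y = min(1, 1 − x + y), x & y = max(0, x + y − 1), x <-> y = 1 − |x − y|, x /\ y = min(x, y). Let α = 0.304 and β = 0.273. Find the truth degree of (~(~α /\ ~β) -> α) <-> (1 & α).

0.304

~α = 1 − 0.304 = 0.696
~β = 1 − 0.273 = 0.727
~α /\ ~β = min(0.696, 0.727) = 0.696
~(~α /\ ~β) = 1 − 0.696 = 0.304
~(~α /\ ~β) -> α = min(1, 1 − 0.304 + 0.304) = min(1, 1.000) = 1.000
1 & α = max(0, 1.000 + 0.304 − 1) = max(0, 0.304) = 0.304
(~(~α /\ ~β) -> α) <-> (1 & α) = 1 − |1.000 − 0.304| = 1 − 0.696 = 0.304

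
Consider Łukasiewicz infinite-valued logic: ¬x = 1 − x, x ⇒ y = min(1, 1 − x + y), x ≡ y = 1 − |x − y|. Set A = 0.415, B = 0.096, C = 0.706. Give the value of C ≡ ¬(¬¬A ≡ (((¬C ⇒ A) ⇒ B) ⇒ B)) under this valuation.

¬A = 1 − 0.415 = 0.585
¬¬A = 1 − 0.585 = 0.415
¬C = 1 − 0.706 = 0.294
¬C ⇒ A = min(1, 1 − 0.294 + 0.415) = min(1, 1.121) = 1.000
(¬C ⇒ A) ⇒ B = min(1, 1 − 1.000 + 0.096) = min(1, 0.096) = 0.096
((¬C ⇒ A) ⇒ B) ⇒ B = min(1, 1 − 0.096 + 0.096) = min(1, 1.000) = 1.000
¬¬A ≡ (((¬C ⇒ A) ⇒ B) ⇒ B) = 1 − |0.415 − 1.000| = 1 − 0.585 = 0.415
¬(¬¬A ≡ (((¬C ⇒ A) ⇒ B) ⇒ B)) = 1 − 0.415 = 0.585
C ≡ ¬(¬¬A ≡ (((¬C ⇒ A) ⇒ B) ⇒ B)) = 1 − |0.706 − 0.585| = 1 − 0.121 = 0.879

0.879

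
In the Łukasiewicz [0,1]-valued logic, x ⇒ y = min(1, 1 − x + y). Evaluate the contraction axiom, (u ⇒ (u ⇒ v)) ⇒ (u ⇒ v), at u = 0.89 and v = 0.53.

0.89

u ⇒ v = min(1, 1 − 0.89 + 0.53) = min(1, 0.64) = 0.64
u ⇒ (u ⇒ v) = min(1, 1 − 0.89 + 0.64) = min(1, 0.75) = 0.75
(u ⇒ (u ⇒ v)) ⇒ (u ⇒ v) = min(1, 1 − 0.75 + 0.64) = min(1, 0.89) = 0.89
(The value 0.89 < 1 shows this instance is not satisfied; fails in Ł∞ (the t-norm is not idempotent).)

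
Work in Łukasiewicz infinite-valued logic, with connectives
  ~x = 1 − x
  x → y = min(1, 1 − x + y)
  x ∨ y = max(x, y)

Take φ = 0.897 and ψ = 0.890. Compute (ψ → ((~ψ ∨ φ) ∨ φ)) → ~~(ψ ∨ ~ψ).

0.890

~ψ = 1 − 0.890 = 0.110
~ψ ∨ φ = max(0.110, 0.897) = 0.897
(~ψ ∨ φ) ∨ φ = max(0.897, 0.897) = 0.897
ψ → ((~ψ ∨ φ) ∨ φ) = min(1, 1 − 0.890 + 0.897) = min(1, 1.007) = 1.000
ψ ∨ ~ψ = max(0.890, 0.110) = 0.890
~(ψ ∨ ~ψ) = 1 − 0.890 = 0.110
~~(ψ ∨ ~ψ) = 1 − 0.110 = 0.890
(ψ → ((~ψ ∨ φ) ∨ φ)) → ~~(ψ ∨ ~ψ) = min(1, 1 − 1.000 + 0.890) = min(1, 0.890) = 0.890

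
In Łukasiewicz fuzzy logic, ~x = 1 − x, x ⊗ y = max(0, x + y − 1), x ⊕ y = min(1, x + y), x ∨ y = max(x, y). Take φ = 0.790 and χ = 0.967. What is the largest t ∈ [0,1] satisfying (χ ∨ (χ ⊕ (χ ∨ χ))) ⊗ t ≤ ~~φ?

χ ∨ χ = max(0.967, 0.967) = 0.967
χ ⊕ (χ ∨ χ) = min(1, 0.967 + 0.967) = min(1, 1.934) = 1.000
χ ∨ (χ ⊕ (χ ∨ χ)) = max(0.967, 1.000) = 1.000
So the left factor is χ ∨ (χ ⊕ (χ ∨ χ)) = 1.000.
~φ = 1 − 0.790 = 0.210
~~φ = 1 − 0.210 = 0.790
So the right-hand bound is ~~φ = 0.790.
The residuum of the Łukasiewicz t-norm gives the supremum: min(1, 1 − 1.000 + 0.790).
1 − 1.000 + 0.790 = 0.790, so t = min(1, 0.790) = 0.790.
Check: 1.000 ⊗ 0.790 = max(0, 0.790) = 0.790 ≤ 0.790.

0.790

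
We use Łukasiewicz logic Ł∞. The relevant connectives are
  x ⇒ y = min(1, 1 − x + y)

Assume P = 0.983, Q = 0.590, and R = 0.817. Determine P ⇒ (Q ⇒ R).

Q ⇒ R = min(1, 1 − 0.590 + 0.817) = min(1, 1.227) = 1.000
P ⇒ (Q ⇒ R) = min(1, 1 − 0.983 + 1.000) = min(1, 1.017) = 1.000

1.000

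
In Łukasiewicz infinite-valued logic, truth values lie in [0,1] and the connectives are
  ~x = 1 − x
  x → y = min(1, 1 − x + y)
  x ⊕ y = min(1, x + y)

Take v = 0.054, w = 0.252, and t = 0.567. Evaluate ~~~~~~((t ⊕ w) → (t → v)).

0.668

t ⊕ w = min(1, 0.567 + 0.252) = min(1, 0.819) = 0.819
t → v = min(1, 1 − 0.567 + 0.054) = min(1, 0.487) = 0.487
(t ⊕ w) → (t → v) = min(1, 1 − 0.819 + 0.487) = min(1, 0.668) = 0.668
~((t ⊕ w) → (t → v)) = 1 − 0.668 = 0.332
~~((t ⊕ w) → (t → v)) = 1 − 0.332 = 0.668
~~~((t ⊕ w) → (t → v)) = 1 − 0.668 = 0.332
~~~~((t ⊕ w) → (t → v)) = 1 − 0.332 = 0.668
~~~~~((t ⊕ w) → (t → v)) = 1 − 0.668 = 0.332
~~~~~~((t ⊕ w) → (t → v)) = 1 − 0.332 = 0.668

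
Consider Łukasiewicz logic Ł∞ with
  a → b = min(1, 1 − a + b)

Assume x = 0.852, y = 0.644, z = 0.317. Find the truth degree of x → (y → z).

y → z = min(1, 1 − 0.644 + 0.317) = min(1, 0.673) = 0.673
x → (y → z) = min(1, 1 − 0.852 + 0.673) = min(1, 0.821) = 0.821

0.821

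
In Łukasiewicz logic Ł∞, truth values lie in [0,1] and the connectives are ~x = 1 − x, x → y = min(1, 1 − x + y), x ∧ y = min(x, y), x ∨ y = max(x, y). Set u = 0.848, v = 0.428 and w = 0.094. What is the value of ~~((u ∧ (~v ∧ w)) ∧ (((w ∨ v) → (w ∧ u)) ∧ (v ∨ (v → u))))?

~v = 1 − 0.428 = 0.572
~v ∧ w = min(0.572, 0.094) = 0.094
u ∧ (~v ∧ w) = min(0.848, 0.094) = 0.094
w ∨ v = max(0.094, 0.428) = 0.428
w ∧ u = min(0.094, 0.848) = 0.094
(w ∨ v) → (w ∧ u) = min(1, 1 − 0.428 + 0.094) = min(1, 0.666) = 0.666
v → u = min(1, 1 − 0.428 + 0.848) = min(1, 1.420) = 1.000
v ∨ (v → u) = max(0.428, 1.000) = 1.000
((w ∨ v) → (w ∧ u)) ∧ (v ∨ (v → u)) = min(0.666, 1.000) = 0.666
(u ∧ (~v ∧ w)) ∧ (((w ∨ v) → (w ∧ u)) ∧ (v ∨ (v → u))) = min(0.094, 0.666) = 0.094
~((u ∧ (~v ∧ w)) ∧ (((w ∨ v) → (w ∧ u)) ∧ (v ∨ (v → u)))) = 1 − 0.094 = 0.906
~~((u ∧ (~v ∧ w)) ∧ (((w ∨ v) → (w ∧ u)) ∧ (v ∨ (v → u)))) = 1 − 0.906 = 0.094

0.094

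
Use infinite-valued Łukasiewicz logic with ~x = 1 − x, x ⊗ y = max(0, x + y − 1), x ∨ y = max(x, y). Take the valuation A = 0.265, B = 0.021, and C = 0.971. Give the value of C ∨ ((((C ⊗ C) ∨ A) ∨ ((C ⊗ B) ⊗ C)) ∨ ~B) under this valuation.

C ⊗ C = max(0, 0.971 + 0.971 − 1) = max(0, 0.942) = 0.942
(C ⊗ C) ∨ A = max(0.942, 0.265) = 0.942
C ⊗ B = max(0, 0.971 + 0.021 − 1) = max(0, -0.008) = 0.000
(C ⊗ B) ⊗ C = max(0, 0.000 + 0.971 − 1) = max(0, -0.029) = 0.000
((C ⊗ C) ∨ A) ∨ ((C ⊗ B) ⊗ C) = max(0.942, 0.000) = 0.942
~B = 1 − 0.021 = 0.979
(((C ⊗ C) ∨ A) ∨ ((C ⊗ B) ⊗ C)) ∨ ~B = max(0.942, 0.979) = 0.979
C ∨ ((((C ⊗ C) ∨ A) ∨ ((C ⊗ B) ⊗ C)) ∨ ~B) = max(0.971, 0.979) = 0.979

0.979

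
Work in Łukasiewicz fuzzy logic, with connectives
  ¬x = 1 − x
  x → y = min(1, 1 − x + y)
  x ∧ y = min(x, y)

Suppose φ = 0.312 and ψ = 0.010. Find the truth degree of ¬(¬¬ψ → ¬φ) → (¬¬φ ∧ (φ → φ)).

1.000

¬ψ = 1 − 0.010 = 0.990
¬¬ψ = 1 − 0.990 = 0.010
¬φ = 1 − 0.312 = 0.688
¬¬ψ → ¬φ = min(1, 1 − 0.010 + 0.688) = min(1, 1.678) = 1.000
¬(¬¬ψ → ¬φ) = 1 − 1.000 = 0.000
¬¬φ = 1 − 0.688 = 0.312
φ → φ = min(1, 1 − 0.312 + 0.312) = min(1, 1.000) = 1.000
¬¬φ ∧ (φ → φ) = min(0.312, 1.000) = 0.312
¬(¬¬ψ → ¬φ) → (¬¬φ ∧ (φ → φ)) = min(1, 1 − 0.000 + 0.312) = min(1, 1.312) = 1.000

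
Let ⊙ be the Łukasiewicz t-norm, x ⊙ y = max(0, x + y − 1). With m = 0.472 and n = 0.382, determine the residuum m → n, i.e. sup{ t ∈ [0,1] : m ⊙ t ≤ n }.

The residuum of the Łukasiewicz t-norm gives the supremum: min(1, 1 − 0.472 + 0.382).
1 − 0.472 + 0.382 = 0.910, so t = min(1, 0.910) = 0.910.
Check: 0.472 ⊙ 0.910 = max(0, 0.382) = 0.382 ≤ 0.382.

0.910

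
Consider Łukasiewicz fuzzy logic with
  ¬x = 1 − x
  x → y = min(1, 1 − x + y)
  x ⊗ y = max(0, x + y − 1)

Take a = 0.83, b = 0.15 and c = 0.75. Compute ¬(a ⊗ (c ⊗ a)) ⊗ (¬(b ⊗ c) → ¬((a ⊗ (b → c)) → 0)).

0.42

c ⊗ a = max(0, 0.75 + 0.83 − 1) = max(0, 0.58) = 0.58
a ⊗ (c ⊗ a) = max(0, 0.83 + 0.58 − 1) = max(0, 0.41) = 0.41
¬(a ⊗ (c ⊗ a)) = 1 − 0.41 = 0.59
b ⊗ c = max(0, 0.15 + 0.75 − 1) = max(0, -0.10) = 0.00
¬(b ⊗ c) = 1 − 0.00 = 1.00
b → c = min(1, 1 − 0.15 + 0.75) = min(1, 1.60) = 1.00
a ⊗ (b → c) = max(0, 0.83 + 1.00 − 1) = max(0, 0.83) = 0.83
(a ⊗ (b → c)) → 0 = min(1, 1 − 0.83 + 0.00) = min(1, 0.17) = 0.17
¬((a ⊗ (b → c)) → 0) = 1 − 0.17 = 0.83
¬(b ⊗ c) → ¬((a ⊗ (b → c)) → 0) = min(1, 1 − 1.00 + 0.83) = min(1, 0.83) = 0.83
¬(a ⊗ (c ⊗ a)) ⊗ (¬(b ⊗ c) → ¬((a ⊗ (b → c)) → 0)) = max(0, 0.59 + 0.83 − 1) = max(0, 0.42) = 0.42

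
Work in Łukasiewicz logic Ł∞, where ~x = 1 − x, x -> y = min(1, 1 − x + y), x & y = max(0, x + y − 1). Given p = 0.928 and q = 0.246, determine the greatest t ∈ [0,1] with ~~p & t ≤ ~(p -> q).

~p = 1 − 0.928 = 0.072
~~p = 1 − 0.072 = 0.928
So the left factor is ~~p = 0.928.
p -> q = min(1, 1 − 0.928 + 0.246) = min(1, 0.318) = 0.318
~(p -> q) = 1 − 0.318 = 0.682
So the right-hand bound is ~(p -> q) = 0.682.
The residuum of the Łukasiewicz t-norm gives the supremum: min(1, 1 − 0.928 + 0.682).
1 − 0.928 + 0.682 = 0.754, so t = min(1, 0.754) = 0.754.
Check: 0.928 & 0.754 = max(0, 0.682) = 0.682 ≤ 0.682.

0.754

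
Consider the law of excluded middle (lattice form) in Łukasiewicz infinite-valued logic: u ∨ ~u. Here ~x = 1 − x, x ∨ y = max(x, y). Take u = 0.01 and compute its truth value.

~u = 1 − 0.01 = 0.99
u ∨ ~u = max(0.01, 0.99) = 0.99
(The value 0.99 < 1 shows this instance is not satisfied; not a Ł∞-tautology — its value is max(a, 1−a).)

0.99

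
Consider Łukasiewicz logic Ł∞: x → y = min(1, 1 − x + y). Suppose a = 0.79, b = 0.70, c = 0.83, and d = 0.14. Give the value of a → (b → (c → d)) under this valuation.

c → d = min(1, 1 − 0.83 + 0.14) = min(1, 0.31) = 0.31
b → (c → d) = min(1, 1 − 0.70 + 0.31) = min(1, 0.61) = 0.61
a → (b → (c → d)) = min(1, 1 − 0.79 + 0.61) = min(1, 0.82) = 0.82

0.82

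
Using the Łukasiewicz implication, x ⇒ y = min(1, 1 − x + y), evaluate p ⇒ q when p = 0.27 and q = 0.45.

1.00

p ⇒ q = min(1, 1 − 0.27 + 0.45) = min(1, 1.18) = 1.00
For comparison, the Gödel implication (1 if x ≤ y else y) would give 1.00.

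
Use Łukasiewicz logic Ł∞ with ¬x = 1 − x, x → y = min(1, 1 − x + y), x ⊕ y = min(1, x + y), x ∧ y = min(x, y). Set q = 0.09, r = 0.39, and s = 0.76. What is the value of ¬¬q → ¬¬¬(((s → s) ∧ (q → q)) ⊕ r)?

¬q = 1 − 0.09 = 0.91
¬¬q = 1 − 0.91 = 0.09
s → s = min(1, 1 − 0.76 + 0.76) = min(1, 1.00) = 1.00
q → q = min(1, 1 − 0.09 + 0.09) = min(1, 1.00) = 1.00
(s → s) ∧ (q → q) = min(1.00, 1.00) = 1.00
((s → s) ∧ (q → q)) ⊕ r = min(1, 1.00 + 0.39) = min(1, 1.39) = 1.00
¬(((s → s) ∧ (q → q)) ⊕ r) = 1 − 1.00 = 0.00
¬¬(((s → s) ∧ (q → q)) ⊕ r) = 1 − 0.00 = 1.00
¬¬¬(((s → s) ∧ (q → q)) ⊕ r) = 1 − 1.00 = 0.00
¬¬q → ¬¬¬(((s → s) ∧ (q → q)) ⊕ r) = min(1, 1 − 0.09 + 0.00) = min(1, 0.91) = 0.91

0.91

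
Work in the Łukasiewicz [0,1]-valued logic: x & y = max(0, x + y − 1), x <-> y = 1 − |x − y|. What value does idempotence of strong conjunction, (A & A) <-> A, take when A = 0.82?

A & A = max(0, 0.82 + 0.82 − 1) = max(0, 0.64) = 0.64
(A & A) <-> A = 1 − |0.64 − 0.82| = 1 − 0.18 = 0.82
(The value 0.82 < 1 shows this instance is not satisfied; fails in Ł∞ since a ⊗ a = max(0, 2a−1) ≠ a in general.)

0.82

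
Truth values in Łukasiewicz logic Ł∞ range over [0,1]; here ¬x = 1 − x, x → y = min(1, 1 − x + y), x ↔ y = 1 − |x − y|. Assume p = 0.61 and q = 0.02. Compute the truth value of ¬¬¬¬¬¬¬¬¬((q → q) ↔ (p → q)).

q → q = min(1, 1 − 0.02 + 0.02) = min(1, 1.00) = 1.00
p → q = min(1, 1 − 0.61 + 0.02) = min(1, 0.41) = 0.41
(q → q) ↔ (p → q) = 1 − |1.00 − 0.41| = 1 − 0.59 = 0.41
¬((q → q) ↔ (p → q)) = 1 − 0.41 = 0.59
¬¬((q → q) ↔ (p → q)) = 1 − 0.59 = 0.41
¬¬¬((q → q) ↔ (p → q)) = 1 − 0.41 = 0.59
¬¬¬¬((q → q) ↔ (p → q)) = 1 − 0.59 = 0.41
¬¬¬¬¬((q → q) ↔ (p → q)) = 1 − 0.41 = 0.59
¬¬¬¬¬¬((q → q) ↔ (p → q)) = 1 − 0.59 = 0.41
¬¬¬¬¬¬¬((q → q) ↔ (p → q)) = 1 − 0.41 = 0.59
¬¬¬¬¬¬¬¬((q → q) ↔ (p → q)) = 1 − 0.59 = 0.41
¬¬¬¬¬¬¬¬¬((q → q) ↔ (p → q)) = 1 − 0.41 = 0.59

0.59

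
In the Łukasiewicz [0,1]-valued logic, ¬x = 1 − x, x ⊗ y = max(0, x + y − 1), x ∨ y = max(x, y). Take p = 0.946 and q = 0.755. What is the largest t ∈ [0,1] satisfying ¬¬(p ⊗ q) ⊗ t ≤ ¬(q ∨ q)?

0.544

p ⊗ q = max(0, 0.946 + 0.755 − 1) = max(0, 0.701) = 0.701
¬(p ⊗ q) = 1 − 0.701 = 0.299
¬¬(p ⊗ q) = 1 − 0.299 = 0.701
So the left factor is ¬¬(p ⊗ q) = 0.701.
q ∨ q = max(0.755, 0.755) = 0.755
¬(q ∨ q) = 1 − 0.755 = 0.245
So the right-hand bound is ¬(q ∨ q) = 0.245.
The residuum of the Łukasiewicz t-norm gives the supremum: min(1, 1 − 0.701 + 0.245).
1 − 0.701 + 0.245 = 0.544, so t = min(1, 0.544) = 0.544.
Check: 0.701 ⊗ 0.544 = max(0, 0.245) = 0.245 ≤ 0.245.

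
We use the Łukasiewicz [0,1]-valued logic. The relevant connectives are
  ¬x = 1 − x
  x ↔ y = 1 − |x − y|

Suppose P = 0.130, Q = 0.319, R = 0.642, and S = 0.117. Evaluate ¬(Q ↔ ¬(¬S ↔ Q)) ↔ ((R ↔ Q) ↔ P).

0.792

¬S = 1 − 0.117 = 0.883
¬S ↔ Q = 1 − |0.883 − 0.319| = 1 − 0.564 = 0.436
¬(¬S ↔ Q) = 1 − 0.436 = 0.564
Q ↔ ¬(¬S ↔ Q) = 1 − |0.319 − 0.564| = 1 − 0.245 = 0.755
¬(Q ↔ ¬(¬S ↔ Q)) = 1 − 0.755 = 0.245
R ↔ Q = 1 − |0.642 − 0.319| = 1 − 0.323 = 0.677
(R ↔ Q) ↔ P = 1 − |0.677 − 0.130| = 1 − 0.547 = 0.453
¬(Q ↔ ¬(¬S ↔ Q)) ↔ ((R ↔ Q) ↔ P) = 1 − |0.245 − 0.453| = 1 − 0.208 = 0.792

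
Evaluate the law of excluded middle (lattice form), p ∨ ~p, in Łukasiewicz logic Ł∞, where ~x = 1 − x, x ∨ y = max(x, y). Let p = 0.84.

0.84

~p = 1 − 0.84 = 0.16
p ∨ ~p = max(0.84, 0.16) = 0.84
(The value 0.84 < 1 shows this instance is not satisfied; not a Ł∞-tautology — its value is max(a, 1−a).)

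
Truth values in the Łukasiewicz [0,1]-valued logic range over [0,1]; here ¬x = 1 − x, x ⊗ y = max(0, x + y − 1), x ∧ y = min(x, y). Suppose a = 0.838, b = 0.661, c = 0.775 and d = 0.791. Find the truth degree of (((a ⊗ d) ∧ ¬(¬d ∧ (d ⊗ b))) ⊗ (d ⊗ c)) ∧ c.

a ⊗ d = max(0, 0.838 + 0.791 − 1) = max(0, 0.629) = 0.629
¬d = 1 − 0.791 = 0.209
d ⊗ b = max(0, 0.791 + 0.661 − 1) = max(0, 0.452) = 0.452
¬d ∧ (d ⊗ b) = min(0.209, 0.452) = 0.209
¬(¬d ∧ (d ⊗ b)) = 1 − 0.209 = 0.791
(a ⊗ d) ∧ ¬(¬d ∧ (d ⊗ b)) = min(0.629, 0.791) = 0.629
d ⊗ c = max(0, 0.791 + 0.775 − 1) = max(0, 0.566) = 0.566
((a ⊗ d) ∧ ¬(¬d ∧ (d ⊗ b))) ⊗ (d ⊗ c) = max(0, 0.629 + 0.566 − 1) = max(0, 0.195) = 0.195
(((a ⊗ d) ∧ ¬(¬d ∧ (d ⊗ b))) ⊗ (d ⊗ c)) ∧ c = min(0.195, 0.775) = 0.195

0.195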